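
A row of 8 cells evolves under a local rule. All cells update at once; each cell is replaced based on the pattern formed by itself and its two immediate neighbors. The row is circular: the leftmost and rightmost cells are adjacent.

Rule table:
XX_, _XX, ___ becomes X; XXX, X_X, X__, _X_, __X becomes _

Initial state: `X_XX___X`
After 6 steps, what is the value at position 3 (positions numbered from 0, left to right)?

X

X_XX_X_X
X_XX___X  (repeats step 0; period 2)
step 6: X_XX___X
position 3 holds X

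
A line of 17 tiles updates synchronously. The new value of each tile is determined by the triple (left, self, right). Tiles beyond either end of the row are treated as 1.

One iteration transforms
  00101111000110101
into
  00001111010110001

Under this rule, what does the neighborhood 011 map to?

At position 4 the neighborhood is 011; the next row has 1 there.

1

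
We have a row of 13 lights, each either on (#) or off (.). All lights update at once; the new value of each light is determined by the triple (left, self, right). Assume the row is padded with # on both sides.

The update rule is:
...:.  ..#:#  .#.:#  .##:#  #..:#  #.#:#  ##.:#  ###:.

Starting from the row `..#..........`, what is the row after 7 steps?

####........#
...##......##
#.####....##.
###..##..####
..########...
###......##.#
..##....#####

..##....#####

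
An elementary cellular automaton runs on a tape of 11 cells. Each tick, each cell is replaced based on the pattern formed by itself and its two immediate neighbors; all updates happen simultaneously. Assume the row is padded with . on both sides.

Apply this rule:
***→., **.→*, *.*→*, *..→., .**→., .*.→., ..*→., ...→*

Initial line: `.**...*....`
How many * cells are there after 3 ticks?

1

tick 1: ..*.*...***
tick 2: *..*..*...*
tick 3: ........*..
count of *: 1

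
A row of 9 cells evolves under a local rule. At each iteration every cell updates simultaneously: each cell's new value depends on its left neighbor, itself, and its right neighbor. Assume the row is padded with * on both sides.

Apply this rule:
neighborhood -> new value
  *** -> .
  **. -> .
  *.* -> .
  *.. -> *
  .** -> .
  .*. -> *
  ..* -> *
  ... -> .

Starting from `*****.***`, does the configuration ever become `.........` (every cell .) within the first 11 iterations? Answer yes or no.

yes

.........
all cells are . at iteration 1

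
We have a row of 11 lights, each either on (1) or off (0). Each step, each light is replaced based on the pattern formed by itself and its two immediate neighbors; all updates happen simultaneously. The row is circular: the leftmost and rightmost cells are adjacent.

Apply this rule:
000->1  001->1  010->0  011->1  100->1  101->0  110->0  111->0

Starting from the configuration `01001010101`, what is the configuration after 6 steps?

11111011111

00110000000
11101111111
00001000000
11110111111
00000100000
11111011111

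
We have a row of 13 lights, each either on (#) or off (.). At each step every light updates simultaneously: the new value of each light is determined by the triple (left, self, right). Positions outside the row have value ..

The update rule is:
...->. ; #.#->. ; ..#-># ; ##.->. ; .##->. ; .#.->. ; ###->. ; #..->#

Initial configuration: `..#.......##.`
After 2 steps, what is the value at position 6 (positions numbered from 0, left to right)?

.

step 1: .#.#.....#..#
step 2: #...#...#.##.
position 6 holds .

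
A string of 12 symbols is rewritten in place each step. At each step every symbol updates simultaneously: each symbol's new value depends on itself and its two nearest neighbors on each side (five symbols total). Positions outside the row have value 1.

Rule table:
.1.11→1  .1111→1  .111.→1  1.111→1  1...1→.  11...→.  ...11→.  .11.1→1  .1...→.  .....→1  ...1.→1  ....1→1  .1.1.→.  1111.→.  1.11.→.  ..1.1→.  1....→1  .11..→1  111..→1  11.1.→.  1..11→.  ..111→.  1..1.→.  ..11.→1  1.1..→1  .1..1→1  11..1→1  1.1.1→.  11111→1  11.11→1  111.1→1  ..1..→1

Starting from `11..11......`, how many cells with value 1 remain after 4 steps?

.11.11.1111.
1.11.1111.11
11.1111.1111
.1111.111111
count of 1: 10

10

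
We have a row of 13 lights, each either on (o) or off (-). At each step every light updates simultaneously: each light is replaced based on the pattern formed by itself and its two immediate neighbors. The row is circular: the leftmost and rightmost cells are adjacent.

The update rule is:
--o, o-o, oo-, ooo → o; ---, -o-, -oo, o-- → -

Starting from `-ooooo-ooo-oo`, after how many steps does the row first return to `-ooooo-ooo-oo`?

o-ooooo-ooo-o
oo-ooooo-ooo-
-oo-ooooo-ooo
o-oo-ooooo-oo
oo-oo-ooooo-o
ooo-oo-ooooo-
-ooo-oo-ooooo
o-ooo-oo-oooo
oo-ooo-oo-ooo
ooo-ooo-oo-oo
oooo-ooo-oo-o
ooooo-ooo-oo-
-ooooo-ooo-oo

13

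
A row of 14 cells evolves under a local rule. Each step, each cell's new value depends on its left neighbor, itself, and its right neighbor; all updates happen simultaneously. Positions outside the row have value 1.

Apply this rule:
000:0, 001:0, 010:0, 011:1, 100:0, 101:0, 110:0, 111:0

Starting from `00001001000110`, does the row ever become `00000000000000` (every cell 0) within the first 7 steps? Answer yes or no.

00000000000100
00000000000000
all cells are 0 at step 2

yes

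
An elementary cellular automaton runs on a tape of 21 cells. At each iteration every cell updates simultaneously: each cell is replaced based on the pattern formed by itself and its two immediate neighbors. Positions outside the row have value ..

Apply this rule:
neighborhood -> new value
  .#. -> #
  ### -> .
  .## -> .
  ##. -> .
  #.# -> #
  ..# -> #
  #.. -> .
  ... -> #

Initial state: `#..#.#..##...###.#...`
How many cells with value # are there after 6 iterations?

iteration 1: #.####.#...##...##.##
iteration 2: ##....##.##...##..#..
iteration 3: ...###..#...##...##.#
iteration 4: ###....##.##...##..##
iteration 5: ....###..#...##...#..
iteration 6: ####....##.##...###.#
count of #: 12

12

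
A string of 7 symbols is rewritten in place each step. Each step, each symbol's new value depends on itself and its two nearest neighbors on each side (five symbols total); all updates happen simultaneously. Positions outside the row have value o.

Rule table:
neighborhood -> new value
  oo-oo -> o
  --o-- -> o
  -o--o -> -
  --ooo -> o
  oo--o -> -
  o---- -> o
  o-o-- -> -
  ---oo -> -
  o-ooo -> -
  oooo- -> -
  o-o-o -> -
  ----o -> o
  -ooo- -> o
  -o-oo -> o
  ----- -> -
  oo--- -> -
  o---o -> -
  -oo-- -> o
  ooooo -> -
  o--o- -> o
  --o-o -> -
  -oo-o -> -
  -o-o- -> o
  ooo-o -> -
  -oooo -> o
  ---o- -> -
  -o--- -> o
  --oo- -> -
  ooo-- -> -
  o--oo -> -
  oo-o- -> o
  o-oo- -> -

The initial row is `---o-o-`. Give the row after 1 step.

----o-o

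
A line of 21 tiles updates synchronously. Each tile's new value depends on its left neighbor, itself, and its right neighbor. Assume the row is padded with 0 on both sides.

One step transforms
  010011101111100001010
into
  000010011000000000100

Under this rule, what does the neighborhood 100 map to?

0

At position 2 the neighborhood is 100; the next row has 0 there.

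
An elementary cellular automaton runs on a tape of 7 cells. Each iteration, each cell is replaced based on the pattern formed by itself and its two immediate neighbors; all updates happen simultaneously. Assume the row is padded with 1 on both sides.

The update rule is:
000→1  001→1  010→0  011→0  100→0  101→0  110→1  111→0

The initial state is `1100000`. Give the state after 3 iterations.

0111111

iteration 1: 0101111
iteration 2: 0000000
iteration 3: 0111111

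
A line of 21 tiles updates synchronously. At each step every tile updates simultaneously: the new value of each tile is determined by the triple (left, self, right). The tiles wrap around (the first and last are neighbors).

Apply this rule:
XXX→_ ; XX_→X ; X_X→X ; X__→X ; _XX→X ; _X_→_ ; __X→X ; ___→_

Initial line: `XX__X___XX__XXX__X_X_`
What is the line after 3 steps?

X_XXXXXXX__XX_XXXXXXX

step 1: XXXX_X_XXXXXX_XXX_X_X
step 2: ___XX_XX____XXX_XX_XX
step 3: X_XXXXXXX__XX_XXXXXXX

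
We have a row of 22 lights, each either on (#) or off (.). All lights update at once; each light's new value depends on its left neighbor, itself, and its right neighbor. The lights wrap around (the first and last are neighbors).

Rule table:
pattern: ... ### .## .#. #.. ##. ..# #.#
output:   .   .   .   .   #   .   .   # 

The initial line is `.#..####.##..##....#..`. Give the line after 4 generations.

.#...#.....#..#...#...

..#.....#..#...#....#.
...#.....#..#...#....#
#...#.....#..#...#....
.#...#.....#..#...#...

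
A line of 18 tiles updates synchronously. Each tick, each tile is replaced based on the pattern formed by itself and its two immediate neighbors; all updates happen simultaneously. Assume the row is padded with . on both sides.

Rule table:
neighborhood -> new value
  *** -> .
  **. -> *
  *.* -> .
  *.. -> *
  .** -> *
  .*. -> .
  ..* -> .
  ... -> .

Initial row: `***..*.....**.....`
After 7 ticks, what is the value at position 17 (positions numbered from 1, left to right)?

.

tick 1: *.**..*....***....
tick 2: ..***..*...*.**...
tick 3: ..*.**..*....***..
tick 4: ....***..*...*.**.
tick 5: ....*.**..*....***
tick 6: ......***..*...*.*
tick 7: ......*.**..*.....
position 17 holds .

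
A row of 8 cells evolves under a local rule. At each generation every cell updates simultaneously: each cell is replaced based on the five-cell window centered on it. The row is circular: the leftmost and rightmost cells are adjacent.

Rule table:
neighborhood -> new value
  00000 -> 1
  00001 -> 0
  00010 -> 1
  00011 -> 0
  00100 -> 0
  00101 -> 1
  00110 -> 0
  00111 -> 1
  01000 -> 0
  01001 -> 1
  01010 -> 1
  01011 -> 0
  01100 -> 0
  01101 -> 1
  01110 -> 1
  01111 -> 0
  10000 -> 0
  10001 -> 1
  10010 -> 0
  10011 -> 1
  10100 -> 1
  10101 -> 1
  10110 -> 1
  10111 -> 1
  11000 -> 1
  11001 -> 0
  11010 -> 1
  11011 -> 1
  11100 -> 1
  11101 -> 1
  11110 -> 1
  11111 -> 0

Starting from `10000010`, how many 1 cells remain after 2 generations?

10010111
10010101
count of 1: 4

4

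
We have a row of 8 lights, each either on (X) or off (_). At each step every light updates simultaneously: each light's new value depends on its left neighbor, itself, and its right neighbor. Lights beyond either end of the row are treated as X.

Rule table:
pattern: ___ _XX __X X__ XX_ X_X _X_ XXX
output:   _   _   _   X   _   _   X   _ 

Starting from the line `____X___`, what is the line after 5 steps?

step 1: X___XX__
step 2: _X____X_
step 3: _XX___X_
step 4: ___X__X_
step 5: X__XX_X_

X__XX_X_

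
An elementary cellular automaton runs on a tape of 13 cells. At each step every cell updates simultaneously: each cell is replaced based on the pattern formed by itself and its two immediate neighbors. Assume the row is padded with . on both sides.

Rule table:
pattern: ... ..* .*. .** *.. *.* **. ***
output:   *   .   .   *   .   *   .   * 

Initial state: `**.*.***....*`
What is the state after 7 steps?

...*.*.***..*

*.*.***..**..
.*.***...*..*
..***..*.....
*.**.....****
.**..***.***.
.*...**.***..
...*.*.***..*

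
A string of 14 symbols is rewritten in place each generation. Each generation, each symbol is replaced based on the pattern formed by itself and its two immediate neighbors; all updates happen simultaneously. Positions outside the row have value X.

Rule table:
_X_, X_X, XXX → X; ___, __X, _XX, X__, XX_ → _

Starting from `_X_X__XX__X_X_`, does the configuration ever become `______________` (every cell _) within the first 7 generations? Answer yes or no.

XXXX______XXXX
XXX________XXX
XX__________XX
X____________X
______________
all cells are _ at generation 5

yes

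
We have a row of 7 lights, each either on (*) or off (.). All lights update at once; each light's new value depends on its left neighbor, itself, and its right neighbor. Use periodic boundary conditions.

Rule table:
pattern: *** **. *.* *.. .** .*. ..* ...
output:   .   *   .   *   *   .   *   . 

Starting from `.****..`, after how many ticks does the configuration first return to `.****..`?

7

**..**.
******.
*....*.
.*..*..
*.**.*.
..**...
.****..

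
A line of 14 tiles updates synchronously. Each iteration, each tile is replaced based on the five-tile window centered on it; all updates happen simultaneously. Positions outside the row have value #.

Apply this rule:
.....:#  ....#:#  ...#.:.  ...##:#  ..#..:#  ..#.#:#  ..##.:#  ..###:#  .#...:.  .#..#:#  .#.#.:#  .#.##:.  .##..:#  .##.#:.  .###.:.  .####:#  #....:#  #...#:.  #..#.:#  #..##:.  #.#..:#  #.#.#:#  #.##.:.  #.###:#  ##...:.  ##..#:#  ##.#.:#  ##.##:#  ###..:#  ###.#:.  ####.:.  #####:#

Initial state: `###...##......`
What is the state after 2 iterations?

iteration 1: #.#..###.#####
iteration 2: .###.#..######

.###.#..######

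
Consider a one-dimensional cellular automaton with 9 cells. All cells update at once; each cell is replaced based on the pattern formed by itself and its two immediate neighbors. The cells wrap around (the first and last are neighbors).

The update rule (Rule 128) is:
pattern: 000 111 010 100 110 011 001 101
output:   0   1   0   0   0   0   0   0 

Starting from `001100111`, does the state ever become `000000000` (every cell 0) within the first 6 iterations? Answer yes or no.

iteration 1: 000000010
iteration 2: 000000000
all cells are 0 at iteration 2

yes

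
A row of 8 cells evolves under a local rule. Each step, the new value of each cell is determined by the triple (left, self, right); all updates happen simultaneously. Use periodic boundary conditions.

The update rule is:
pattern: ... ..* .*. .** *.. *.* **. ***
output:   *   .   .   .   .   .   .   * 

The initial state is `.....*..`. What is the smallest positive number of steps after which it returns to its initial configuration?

6

****...*
***..*..
.*......
...*****
.*..***.
.....*..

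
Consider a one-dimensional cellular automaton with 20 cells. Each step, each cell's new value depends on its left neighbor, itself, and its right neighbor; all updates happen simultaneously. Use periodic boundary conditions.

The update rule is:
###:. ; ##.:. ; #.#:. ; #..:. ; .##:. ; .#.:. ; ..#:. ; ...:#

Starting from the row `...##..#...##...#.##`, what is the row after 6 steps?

...#####...##...####

.#.......#....#.....
...#####...##...####
.#.......#....#.....  (repeats step 1; period 2)
step 6: ...#####...##...####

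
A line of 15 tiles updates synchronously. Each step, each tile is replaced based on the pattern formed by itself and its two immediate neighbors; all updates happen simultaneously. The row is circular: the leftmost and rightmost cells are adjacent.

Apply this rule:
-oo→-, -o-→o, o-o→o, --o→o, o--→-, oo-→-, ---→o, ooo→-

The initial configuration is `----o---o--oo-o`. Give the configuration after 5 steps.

oo-oooo-ooo-oo-

-oooo-ooo-o--oo
o----o---oo-o--
o-oooo-oo--oo-o
-o----o---o--o-
oo-oooo-ooo-oo-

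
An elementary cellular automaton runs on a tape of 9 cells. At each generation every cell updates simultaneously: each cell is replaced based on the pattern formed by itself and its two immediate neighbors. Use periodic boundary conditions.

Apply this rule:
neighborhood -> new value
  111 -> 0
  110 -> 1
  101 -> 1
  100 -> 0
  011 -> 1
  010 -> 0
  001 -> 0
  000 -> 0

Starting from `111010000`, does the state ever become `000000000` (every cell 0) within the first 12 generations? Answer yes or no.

yes

101100000
011100000
010100000
001000000
000000000
all cells are 0 at generation 5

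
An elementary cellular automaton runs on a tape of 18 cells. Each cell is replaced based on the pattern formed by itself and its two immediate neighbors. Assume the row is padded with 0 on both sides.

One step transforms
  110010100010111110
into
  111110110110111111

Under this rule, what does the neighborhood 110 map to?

At position 1 the neighborhood is 110; the next row has 1 there.

1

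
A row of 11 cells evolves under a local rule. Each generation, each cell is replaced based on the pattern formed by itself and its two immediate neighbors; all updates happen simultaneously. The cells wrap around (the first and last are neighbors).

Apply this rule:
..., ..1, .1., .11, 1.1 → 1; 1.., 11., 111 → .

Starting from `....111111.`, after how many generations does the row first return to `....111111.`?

22

11111......
1.....11111
..11111....
111.....111
....11111..
11111.....1
......11111
.111111....
11......111
...111111..
1111......1
.....111111
.11111.....
11.....1111
...11111...
1111.....11
.....11111.
111111.....
1......1111
..111111...
111......11
....111111.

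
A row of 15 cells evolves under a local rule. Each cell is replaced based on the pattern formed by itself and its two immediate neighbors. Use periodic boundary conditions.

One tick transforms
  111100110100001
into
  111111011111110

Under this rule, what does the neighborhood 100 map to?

1

At position 4 the neighborhood is 100; the next row has 1 there.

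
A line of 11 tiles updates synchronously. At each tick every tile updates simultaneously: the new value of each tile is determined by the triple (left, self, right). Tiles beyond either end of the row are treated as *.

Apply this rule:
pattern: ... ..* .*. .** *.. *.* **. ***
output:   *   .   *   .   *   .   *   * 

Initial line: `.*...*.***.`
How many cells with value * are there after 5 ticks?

.***.*..**.
..**.**..*.
*..*..**.*.
**.**..*.*.
**..**.*.*.
count of *: 6

6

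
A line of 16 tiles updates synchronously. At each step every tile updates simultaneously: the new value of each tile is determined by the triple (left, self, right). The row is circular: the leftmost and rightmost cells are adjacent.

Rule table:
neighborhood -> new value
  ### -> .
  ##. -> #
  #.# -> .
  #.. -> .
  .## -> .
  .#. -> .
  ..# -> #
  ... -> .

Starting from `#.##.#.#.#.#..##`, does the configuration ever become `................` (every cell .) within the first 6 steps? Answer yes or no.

step 1: #..#.........#..
step 2: ..#.........#..#
step 3: .#.........#..#.
step 4: #.........#..#..
step 5: .........#..#..#
step 6: ........#..#..#.
step 6 is ........#..#..#., still not uniform .

no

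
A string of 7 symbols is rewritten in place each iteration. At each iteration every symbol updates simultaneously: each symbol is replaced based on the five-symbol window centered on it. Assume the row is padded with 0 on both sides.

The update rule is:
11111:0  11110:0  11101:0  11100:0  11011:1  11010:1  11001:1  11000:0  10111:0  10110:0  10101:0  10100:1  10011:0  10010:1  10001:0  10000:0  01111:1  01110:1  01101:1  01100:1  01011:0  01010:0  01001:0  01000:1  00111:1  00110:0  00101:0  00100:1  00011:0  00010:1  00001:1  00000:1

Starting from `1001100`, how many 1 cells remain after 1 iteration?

2

1000100
count of 1: 2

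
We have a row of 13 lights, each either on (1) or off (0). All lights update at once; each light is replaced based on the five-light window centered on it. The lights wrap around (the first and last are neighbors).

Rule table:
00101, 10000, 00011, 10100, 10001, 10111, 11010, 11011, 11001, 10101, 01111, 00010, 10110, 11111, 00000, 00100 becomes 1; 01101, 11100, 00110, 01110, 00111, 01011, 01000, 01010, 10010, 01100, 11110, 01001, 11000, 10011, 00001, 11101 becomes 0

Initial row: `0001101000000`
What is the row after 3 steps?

step 1: 1010011011111
step 2: 0110000111110
step 3: 0000101011001

0000101011001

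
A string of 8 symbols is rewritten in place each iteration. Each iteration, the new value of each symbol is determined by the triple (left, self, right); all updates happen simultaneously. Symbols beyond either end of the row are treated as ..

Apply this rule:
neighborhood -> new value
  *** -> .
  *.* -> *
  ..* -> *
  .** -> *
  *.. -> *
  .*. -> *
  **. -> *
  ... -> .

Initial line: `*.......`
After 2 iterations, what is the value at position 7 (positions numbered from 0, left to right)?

**......
***.....
position 7 holds .

.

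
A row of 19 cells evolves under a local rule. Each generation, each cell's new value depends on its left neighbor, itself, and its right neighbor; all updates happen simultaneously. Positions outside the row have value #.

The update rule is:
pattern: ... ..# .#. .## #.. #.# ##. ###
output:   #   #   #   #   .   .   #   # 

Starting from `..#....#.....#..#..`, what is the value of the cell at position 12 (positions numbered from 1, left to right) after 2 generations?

#

.##.####.#####.##.#
.##.####.#####.##.#
position 12 holds #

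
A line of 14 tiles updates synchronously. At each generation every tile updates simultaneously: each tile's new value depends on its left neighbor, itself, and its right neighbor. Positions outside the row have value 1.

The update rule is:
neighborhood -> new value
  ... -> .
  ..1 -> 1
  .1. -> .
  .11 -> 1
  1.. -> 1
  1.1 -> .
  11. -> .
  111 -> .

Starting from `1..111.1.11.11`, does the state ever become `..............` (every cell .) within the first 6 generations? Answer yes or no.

.111.....1..1.
.1..1...1.11..
..11.1.1..1.11
111.....11..1.
...1...11.11..
1.1.1.11..1.11
generation 6 is 1.1.1.11..1.11, still not uniform .

no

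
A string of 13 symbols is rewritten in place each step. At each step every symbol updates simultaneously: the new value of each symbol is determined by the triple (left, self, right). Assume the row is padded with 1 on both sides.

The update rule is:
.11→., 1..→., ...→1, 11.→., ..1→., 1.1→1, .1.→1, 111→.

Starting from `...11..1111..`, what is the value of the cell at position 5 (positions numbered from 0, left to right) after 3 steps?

.

step 1: .1...........
step 2: 11.111111111.
step 3: ..1.........1
position 5 holds .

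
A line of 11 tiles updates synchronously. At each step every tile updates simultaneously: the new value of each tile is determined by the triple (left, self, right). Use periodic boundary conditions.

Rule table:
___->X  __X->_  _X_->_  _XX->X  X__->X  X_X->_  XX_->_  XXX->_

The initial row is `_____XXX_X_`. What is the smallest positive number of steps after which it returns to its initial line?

XXXX_X____X
______XXX_X
XXXXX_X____
X______XXX_
_XXXXX_X___
_X______XXX
__XXXXX_X__
X_X______XX
___XXXXX_X_
XX_X______X
____XXXXX_X
XXX_X______
X____XXXXX_
_XXX_X_____
_X____XXXXX
__XXX_X____
X_X____XXXX
___XXX_X___
XX_X____XXX
____XXX_X__
XXX_X____XX
_____XXX_X_

22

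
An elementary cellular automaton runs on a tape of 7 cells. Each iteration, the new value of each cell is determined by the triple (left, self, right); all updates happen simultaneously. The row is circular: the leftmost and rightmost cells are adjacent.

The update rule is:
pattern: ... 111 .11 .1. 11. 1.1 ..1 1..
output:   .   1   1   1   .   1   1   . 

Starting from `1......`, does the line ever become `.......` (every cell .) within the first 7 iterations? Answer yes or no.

1.....1
.....11
....11.
...11..
..11...
.11....
11.....
iteration 7 is 11....., still not uniform .

no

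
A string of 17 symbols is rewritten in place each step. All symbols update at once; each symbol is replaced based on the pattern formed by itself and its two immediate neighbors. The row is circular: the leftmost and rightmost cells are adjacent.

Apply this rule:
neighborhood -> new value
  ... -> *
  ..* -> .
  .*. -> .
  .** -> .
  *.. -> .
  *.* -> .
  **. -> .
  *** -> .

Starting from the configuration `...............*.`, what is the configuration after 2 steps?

...............*.

step 1: **************...
step 2: ...............*.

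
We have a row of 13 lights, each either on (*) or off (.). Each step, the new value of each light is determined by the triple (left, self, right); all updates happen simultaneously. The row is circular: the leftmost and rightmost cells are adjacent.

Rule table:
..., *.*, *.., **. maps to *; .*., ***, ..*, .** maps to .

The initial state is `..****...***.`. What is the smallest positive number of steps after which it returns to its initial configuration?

26

*....***...**
****...***...
...***...***.
**...***...**
.***...***...
...***...****
**...***....*
.***...****..
...***....***
**...****...*
.***....***..
...****...***
**....***...*
.****...***..
....***...***
***...***...*
..***...***..
*...***...***
***...***....
..***...****.
*...***....**
***...****...
..***....***.
*...****...**
***....***...
..****...***.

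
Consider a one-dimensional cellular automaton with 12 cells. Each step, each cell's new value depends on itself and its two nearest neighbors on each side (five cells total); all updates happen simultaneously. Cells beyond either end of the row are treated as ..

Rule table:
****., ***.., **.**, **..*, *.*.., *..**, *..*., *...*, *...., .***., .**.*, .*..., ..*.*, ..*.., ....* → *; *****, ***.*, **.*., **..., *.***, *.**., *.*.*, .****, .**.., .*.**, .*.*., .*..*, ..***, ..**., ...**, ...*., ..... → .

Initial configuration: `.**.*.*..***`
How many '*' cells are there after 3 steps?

5

step 1: ..*...*.*.**
step 2: *.***.*.....
step 3: *..*..***...
count of *: 5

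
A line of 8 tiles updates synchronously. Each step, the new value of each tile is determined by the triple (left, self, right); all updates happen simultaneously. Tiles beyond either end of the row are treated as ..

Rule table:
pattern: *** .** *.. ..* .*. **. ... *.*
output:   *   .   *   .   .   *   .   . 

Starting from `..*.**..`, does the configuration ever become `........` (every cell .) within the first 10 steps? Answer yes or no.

step 1: .....**.
step 2: ......**
step 3: .......*
step 4: ........
all cells are . at step 4

yes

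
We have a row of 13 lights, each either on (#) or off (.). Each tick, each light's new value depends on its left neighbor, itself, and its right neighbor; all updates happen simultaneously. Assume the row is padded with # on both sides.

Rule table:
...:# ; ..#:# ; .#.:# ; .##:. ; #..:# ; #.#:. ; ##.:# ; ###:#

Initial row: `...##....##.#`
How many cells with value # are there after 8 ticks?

11

###.#####.#..
###..####.###
#####.###..##
#####..####.#
#######.###..
#######..####
#########.###
#########..##
count of #: 11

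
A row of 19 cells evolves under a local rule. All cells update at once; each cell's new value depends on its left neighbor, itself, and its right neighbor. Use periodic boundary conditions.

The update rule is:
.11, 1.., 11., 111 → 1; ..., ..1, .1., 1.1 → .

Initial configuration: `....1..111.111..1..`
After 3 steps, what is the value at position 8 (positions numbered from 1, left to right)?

1

step 1: .....1.111.1111..1.
step 2: .......111.11111..1
step 3: 1......111.111111..
position 8 holds 1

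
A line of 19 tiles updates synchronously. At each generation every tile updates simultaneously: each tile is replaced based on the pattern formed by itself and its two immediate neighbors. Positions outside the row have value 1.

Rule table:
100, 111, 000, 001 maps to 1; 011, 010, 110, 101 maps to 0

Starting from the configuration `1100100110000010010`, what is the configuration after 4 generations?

1111110111100011000

1011011001111101100
0000000110111000011
1111111000010111101
1111110111100011000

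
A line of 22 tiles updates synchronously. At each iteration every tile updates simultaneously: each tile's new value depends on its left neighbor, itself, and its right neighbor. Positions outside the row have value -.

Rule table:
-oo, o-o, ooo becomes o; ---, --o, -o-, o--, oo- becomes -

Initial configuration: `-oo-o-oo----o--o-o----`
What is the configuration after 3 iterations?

---oo-----------------

-o-o-oo---------o-----
--o-oo----------------
---oo-----------------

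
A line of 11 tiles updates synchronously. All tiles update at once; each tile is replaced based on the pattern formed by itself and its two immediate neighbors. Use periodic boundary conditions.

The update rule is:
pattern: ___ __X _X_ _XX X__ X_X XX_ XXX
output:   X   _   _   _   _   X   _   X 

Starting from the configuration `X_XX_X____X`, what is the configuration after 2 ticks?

__________X

_X__X__XX__
__________X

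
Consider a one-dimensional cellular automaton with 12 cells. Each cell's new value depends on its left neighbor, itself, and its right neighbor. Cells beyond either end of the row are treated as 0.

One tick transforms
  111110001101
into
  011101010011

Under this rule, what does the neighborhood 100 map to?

At position 5 the neighborhood is 100; the next row has 1 there.

1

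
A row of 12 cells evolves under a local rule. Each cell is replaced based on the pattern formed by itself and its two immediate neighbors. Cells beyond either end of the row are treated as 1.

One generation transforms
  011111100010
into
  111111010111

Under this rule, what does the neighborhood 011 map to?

1

At position 1 the neighborhood is 011; the next row has 1 there.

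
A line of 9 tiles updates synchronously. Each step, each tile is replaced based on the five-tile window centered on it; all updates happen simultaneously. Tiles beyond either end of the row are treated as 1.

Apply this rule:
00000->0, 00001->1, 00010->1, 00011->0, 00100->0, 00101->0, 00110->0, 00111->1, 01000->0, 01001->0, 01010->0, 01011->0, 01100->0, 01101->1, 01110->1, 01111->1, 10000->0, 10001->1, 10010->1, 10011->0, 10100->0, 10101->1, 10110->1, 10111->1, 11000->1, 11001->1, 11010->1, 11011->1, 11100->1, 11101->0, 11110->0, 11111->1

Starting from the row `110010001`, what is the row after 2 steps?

111111001

011100101
111111001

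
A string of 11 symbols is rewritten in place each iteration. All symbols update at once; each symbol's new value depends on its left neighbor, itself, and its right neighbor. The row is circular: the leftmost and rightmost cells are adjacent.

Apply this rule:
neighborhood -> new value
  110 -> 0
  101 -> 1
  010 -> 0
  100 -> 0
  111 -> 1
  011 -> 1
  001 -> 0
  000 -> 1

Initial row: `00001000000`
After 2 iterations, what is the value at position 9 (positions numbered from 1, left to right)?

11100011111
11001011111
position 9 holds 1

1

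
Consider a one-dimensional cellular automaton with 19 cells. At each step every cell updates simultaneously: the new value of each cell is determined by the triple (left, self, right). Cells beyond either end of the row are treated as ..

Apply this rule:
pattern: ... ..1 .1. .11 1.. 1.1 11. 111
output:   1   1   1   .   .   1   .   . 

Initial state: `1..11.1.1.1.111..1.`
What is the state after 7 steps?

step 1: 1.1..1111111....11.
step 2: 111.1........111...
step 3: ...11.1111111....11
step 4: 111..1........111..
step 5: ....11.1111111....1
step 6: 1111..1........1111
step 7: .....11.1111111....

.....11.1111111....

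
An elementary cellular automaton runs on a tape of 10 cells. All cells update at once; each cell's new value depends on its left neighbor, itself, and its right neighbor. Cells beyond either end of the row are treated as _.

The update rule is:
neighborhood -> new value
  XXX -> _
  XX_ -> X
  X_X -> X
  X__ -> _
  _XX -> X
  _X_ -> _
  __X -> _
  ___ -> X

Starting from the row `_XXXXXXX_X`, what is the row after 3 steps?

XX_X_XXXX_

step 1: _X_____XX_
step 2: ___XXX_XX_
step 3: XX_X_XXXX_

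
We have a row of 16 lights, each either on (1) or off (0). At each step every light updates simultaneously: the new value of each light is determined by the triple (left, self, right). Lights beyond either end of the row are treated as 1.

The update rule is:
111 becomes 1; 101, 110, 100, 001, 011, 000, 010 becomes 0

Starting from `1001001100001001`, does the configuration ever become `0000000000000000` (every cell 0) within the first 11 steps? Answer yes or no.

step 1: 0000000000000000
all cells are 0 at step 1

yes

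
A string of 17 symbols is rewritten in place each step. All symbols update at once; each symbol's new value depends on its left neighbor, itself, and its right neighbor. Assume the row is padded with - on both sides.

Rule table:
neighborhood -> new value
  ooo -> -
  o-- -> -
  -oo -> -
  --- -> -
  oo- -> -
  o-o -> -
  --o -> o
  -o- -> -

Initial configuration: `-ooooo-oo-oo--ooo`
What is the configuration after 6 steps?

--------o--------

o------------o---
------------o----
-----------o-----
----------o------
---------o-------
--------o--------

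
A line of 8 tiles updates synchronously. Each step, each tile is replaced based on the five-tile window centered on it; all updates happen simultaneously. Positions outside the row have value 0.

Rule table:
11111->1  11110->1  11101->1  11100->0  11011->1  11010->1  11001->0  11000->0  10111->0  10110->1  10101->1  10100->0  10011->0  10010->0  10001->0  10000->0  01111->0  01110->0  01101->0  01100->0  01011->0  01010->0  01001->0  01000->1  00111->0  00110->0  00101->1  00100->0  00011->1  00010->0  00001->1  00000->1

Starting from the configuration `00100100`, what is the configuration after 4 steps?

step 1: 10000010
step 2: 01011001
step 3: 01010000
step 4: 01001011

01001011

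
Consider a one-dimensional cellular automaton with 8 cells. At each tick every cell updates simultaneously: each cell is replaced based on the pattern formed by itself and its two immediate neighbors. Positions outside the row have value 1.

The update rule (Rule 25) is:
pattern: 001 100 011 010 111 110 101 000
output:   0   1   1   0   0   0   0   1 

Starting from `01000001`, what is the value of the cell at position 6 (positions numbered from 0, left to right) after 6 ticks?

0

00111101
10100001
00011101
11010001
00001101
11101001
position 6 holds 0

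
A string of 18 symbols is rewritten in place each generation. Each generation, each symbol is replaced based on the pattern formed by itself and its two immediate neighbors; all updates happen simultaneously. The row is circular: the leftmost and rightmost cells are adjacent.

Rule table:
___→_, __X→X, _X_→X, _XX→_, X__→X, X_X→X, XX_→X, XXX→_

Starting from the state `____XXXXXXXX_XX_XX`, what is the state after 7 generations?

X__X_______XX_XX_X
XXXXX_____X_XX_XX_
____XX___XXX_XX_XX
X__X_XX_X__XX_XX_X
XXXXX_XXXXX_XX_XX_
____XX____XX_XX_XX
X__X_XX__X_XX_XX_X

X__X_XX__X_XX_XX_X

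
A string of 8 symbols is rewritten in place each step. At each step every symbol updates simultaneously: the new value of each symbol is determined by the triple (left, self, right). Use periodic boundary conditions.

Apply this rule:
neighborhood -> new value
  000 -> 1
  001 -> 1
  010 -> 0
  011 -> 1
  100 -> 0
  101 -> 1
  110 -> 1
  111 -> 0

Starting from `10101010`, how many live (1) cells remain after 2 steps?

4

01010101
10101010
count of 1: 4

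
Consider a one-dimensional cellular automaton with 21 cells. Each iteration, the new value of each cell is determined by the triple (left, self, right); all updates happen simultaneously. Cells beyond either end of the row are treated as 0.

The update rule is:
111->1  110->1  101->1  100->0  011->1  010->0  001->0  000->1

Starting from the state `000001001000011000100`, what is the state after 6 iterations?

111111111111111111110

iteration 1: 111100000011011010001
iteration 2: 111101111011111100100
iteration 3: 111111111111111100001
iteration 4: 111111111111111101100
iteration 5: 111111111111111111101
iteration 6: 111111111111111111110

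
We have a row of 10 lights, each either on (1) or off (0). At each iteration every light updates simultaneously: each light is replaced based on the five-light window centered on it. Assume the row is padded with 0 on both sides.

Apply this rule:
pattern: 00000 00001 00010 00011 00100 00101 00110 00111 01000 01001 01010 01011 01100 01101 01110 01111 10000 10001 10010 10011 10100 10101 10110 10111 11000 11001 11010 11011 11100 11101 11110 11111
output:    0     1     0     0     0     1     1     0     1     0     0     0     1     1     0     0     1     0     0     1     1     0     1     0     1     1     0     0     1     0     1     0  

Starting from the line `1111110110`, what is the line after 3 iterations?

1001000000

0000100111
0010001001
1001000000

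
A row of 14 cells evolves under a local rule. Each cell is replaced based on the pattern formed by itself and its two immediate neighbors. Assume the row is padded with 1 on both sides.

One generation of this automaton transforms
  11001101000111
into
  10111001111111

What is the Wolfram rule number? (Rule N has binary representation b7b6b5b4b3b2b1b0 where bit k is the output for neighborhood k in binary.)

159

position 0: 111 → 1  (bit 7 = 1)
position 1: 110 → 0  (bit 6 = 0)
position 6: 101 → 0  (bit 5 = 0)
position 2: 100 → 1  (bit 4 = 1)
position 4: 011 → 1  (bit 3 = 1)
position 7: 010 → 1  (bit 2 = 1)
position 3: 001 → 1  (bit 1 = 1)
position 9: 000 → 1  (bit 0 = 1)
bits b7..b0 = 10011111 = 159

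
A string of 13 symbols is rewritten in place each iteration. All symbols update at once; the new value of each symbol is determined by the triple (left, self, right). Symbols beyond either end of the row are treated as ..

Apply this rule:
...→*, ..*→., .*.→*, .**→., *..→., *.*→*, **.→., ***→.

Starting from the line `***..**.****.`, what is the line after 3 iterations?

.......*.....
******.*.****
......***....

......***....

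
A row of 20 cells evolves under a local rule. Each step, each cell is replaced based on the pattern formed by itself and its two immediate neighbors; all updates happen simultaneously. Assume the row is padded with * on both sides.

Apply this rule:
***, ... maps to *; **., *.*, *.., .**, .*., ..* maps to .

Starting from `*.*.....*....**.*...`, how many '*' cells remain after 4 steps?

step 1: ....***...**......*.
step 2: .**..*..*....****...
step 3: ..........**..**..*.
step 4: .********...........
count of *: 8

8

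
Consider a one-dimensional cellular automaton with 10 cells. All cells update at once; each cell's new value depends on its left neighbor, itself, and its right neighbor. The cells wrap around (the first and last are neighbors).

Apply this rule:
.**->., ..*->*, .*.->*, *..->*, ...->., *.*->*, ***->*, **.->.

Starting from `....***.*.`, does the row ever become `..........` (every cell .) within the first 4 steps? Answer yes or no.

no

...*.*.***
*.*****.*.
**.***.***
*.*.*.*.**
step 4 is *.*.*.*.**, still not uniform .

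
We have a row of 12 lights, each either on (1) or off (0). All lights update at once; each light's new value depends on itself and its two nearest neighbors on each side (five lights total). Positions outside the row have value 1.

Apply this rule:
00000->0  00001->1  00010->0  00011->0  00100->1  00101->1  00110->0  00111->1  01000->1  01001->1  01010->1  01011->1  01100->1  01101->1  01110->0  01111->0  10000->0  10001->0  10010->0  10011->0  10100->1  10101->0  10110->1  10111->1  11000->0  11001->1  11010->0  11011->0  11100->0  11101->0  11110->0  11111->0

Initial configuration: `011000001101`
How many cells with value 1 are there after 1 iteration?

5

011000100101
count of 1: 5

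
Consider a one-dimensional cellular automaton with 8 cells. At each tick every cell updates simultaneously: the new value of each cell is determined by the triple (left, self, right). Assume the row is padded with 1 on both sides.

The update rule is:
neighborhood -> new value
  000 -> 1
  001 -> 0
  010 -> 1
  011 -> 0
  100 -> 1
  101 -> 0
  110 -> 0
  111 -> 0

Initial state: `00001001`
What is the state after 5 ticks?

11111010

11101100
00000010
11111010
00000010  (repeats tick 2; period 2)
tick 5: 11111010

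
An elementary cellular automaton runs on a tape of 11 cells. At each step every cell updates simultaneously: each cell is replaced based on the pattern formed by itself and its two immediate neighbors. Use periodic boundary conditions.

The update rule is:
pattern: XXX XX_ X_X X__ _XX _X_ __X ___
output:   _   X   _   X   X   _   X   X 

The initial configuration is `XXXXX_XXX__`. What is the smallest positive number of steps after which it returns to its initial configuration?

33

X___X_X_XXX
XXXX____X__
X__XXXXX_XX
XXXX___X_X_
X__XXXX____
_XXX__XXXXX
_X_XXXX___X
___X__XXXX_
XXX_XXX__XX
__X_X_XXXX_
XX____X__XX
_XXXXX_XXX_
XX___X_X_XX
_XXXX____X_
XX__XXXXX_X
_XXXX___X_X
_X__XXXX___
X_XXX__XXXX
X_X_XXXX___
____X__XXXX
XXXX_XXX__X
___X_X_XXXX
XXX____X__X
__XXXXX_XXX
XXX___X_X_X
__XXXX____X
XXX__XXXXX_
X_XXXX___X_
__X__XXXX__
XX_XXX__XXX
_X_X_XXXX__
X____X__XXX
XXXXX_XXX__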